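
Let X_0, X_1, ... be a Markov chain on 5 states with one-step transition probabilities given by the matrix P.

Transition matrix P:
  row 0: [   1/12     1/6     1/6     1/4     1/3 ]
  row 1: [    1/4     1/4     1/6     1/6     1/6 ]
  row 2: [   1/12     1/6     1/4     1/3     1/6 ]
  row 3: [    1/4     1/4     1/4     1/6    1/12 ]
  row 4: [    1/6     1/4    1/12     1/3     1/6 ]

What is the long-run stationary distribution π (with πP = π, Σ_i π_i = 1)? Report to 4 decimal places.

π = [0.1749, 0.2198, 0.1878, 0.2418, 0.1757]

Balance equations π_j = Σ_i π_i·P[i][j]:
  π_0 = 1/12·π_0 + 1/4·π_1 + 1/12·π_2 + 1/4·π_3 + 1/6·π_4
  π_1 = 1/6·π_0 + 1/4·π_1 + 1/6·π_2 + 1/4·π_3 + 1/4·π_4
  π_2 = 1/6·π_0 + 1/6·π_1 + 1/4·π_2 + 1/4·π_3 + 1/12·π_4
  π_3 = 1/4·π_0 + 1/6·π_1 + 1/3·π_2 + 1/6·π_3 + 1/3·π_4
  normalize: π_0 + π_1 + π_2 + π_3 + π_4 = 1
Solving the linear system gives exactly π = [46/263, 289/1315, 247/1315, 318/1315, 231/1315].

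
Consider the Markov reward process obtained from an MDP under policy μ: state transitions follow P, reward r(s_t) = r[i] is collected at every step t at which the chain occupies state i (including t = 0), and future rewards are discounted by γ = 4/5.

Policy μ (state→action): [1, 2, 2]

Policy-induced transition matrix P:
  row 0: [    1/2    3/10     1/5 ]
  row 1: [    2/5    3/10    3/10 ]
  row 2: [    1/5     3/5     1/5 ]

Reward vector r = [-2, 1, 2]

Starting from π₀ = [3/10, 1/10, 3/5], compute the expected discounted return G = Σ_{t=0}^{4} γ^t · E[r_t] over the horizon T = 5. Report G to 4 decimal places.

G = 1.0364

t=0: π = [0.3000, 0.1000, 0.6000], E[r] = 0.7000, γ^t·E[r] = 0.700000, running G = 0.700000
t=1: π = [0.3100, 0.4800, 0.2100], E[r] = 0.2800, γ^t·E[r] = 0.224000, running G = 0.924000
t=2: π = [0.3890, 0.3630, 0.2480], E[r] = 0.0810, γ^t·E[r] = 0.051840, running G = 0.975840
t=3: π = [0.3893, 0.3744, 0.2363], E[r] = 0.0684, γ^t·E[r] = 0.035021, running G = 1.010861
t=4: π = [0.3917, 0.3709, 0.2374], E[r] = 0.0624, γ^t·E[r] = 0.025571, running G = 1.036432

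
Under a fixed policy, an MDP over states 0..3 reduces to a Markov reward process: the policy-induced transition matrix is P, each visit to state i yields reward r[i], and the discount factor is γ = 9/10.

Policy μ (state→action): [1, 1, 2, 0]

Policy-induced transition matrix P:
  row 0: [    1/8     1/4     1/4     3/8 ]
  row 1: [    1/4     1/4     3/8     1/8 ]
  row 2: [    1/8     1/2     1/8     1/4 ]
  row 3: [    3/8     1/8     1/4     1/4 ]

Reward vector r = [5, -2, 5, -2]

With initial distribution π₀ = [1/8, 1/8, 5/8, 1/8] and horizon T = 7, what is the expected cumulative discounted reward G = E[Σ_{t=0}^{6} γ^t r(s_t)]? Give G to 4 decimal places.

G = 8.2629

t=0: π = [0.1250, 0.1250, 0.6250, 0.1250], E[r] = 3.2500, γ^t·E[r] = 3.250000, running G = 3.250000
t=1: π = [0.1719, 0.3906, 0.1875, 0.2500], E[r] = 0.5156, γ^t·E[r] = 0.464063, running G = 3.714063
t=2: π = [0.2363, 0.2656, 0.2754, 0.2227], E[r] = 1.5820, γ^t·E[r] = 1.281445, running G = 4.995508
t=3: π = [0.2139, 0.2910, 0.2488, 0.2463], E[r] = 1.2385, γ^t·E[r] = 0.902885, running G = 5.898393
t=4: π = [0.2230, 0.2814, 0.2553, 0.2404], E[r] = 1.3477, γ^t·E[r] = 0.884217, running G = 6.782610
t=5: π = [0.2203, 0.2838, 0.2533, 0.2427], E[r] = 1.3147, γ^t·E[r] = 0.776322, running G = 7.558932
t=6: π = [0.2211, 0.2830, 0.2538, 0.2421], E[r] = 1.3247, γ^t·E[r] = 0.704008, running G = 8.262941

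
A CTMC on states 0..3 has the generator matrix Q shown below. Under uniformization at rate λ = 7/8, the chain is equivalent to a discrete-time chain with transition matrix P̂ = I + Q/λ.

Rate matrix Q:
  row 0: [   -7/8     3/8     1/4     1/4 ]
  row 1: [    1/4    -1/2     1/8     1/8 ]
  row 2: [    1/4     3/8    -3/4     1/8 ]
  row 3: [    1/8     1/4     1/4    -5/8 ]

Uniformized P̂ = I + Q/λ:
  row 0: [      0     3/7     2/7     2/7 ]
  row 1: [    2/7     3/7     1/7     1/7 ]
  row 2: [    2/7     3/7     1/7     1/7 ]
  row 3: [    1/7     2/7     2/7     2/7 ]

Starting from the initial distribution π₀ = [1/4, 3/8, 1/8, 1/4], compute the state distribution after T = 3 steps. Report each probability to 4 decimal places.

t=0: π = [0.2500, 0.3750, 0.1250, 0.2500]
t=1: π = [0.1786, 0.3929, 0.2143, 0.2143]
t=2: π = [0.2041, 0.3980, 0.1990, 0.1990]
t=3: π = [0.1990, 0.4001, 0.2004, 0.2004]

π = [0.1990, 0.4001, 0.2004, 0.2004]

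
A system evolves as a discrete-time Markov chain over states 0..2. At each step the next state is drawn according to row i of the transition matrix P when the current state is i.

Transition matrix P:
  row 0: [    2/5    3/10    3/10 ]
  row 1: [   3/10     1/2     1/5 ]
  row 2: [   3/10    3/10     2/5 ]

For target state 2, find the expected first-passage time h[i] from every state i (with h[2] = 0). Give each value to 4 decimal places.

First-step conditioning: h[2] = 0; for i ≠ 2, h[i] = 1 + Σ_k P[i][k]·h[k].
  h[0] = 1 + 2/5·h[0] + 3/10·h[1]
  h[1] = 1 + 3/10·h[0] + 1/2·h[1]
Solving the 2×2 linear system over states ≠ 2 gives exactly h = [80/21, 30/7, 0] (h[2] = 0 is the target).

h = [3.8095, 4.2857, 0.0000]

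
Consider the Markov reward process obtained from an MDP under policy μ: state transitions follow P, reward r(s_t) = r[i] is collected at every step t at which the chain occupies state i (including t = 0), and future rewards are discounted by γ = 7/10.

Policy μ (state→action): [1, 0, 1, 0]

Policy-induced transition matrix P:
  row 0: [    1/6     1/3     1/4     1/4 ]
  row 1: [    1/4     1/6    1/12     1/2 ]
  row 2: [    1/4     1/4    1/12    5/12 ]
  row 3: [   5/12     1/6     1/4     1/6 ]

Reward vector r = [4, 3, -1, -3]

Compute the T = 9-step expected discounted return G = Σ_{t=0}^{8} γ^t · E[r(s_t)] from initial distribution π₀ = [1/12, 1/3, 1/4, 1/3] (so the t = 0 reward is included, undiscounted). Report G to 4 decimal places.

t=0: π = [0.0833, 0.3333, 0.2500, 0.3333], E[r] = 0.0833, γ^t·E[r] = 0.083333, running G = 0.083333
t=1: π = [0.2986, 0.2014, 0.1528, 0.3472], E[r] = 0.6042, γ^t·E[r] = 0.422917, running G = 0.506250
t=2: π = [0.2830, 0.2292, 0.1910, 0.2969], E[r] = 0.7378, γ^t·E[r] = 0.361545, running G = 0.867795
t=3: π = [0.2759, 0.2297, 0.1800, 0.3144], E[r] = 0.6697, γ^t·E[r] = 0.229709, running G = 1.097504
t=4: π = [0.2794, 0.2276, 0.1817, 0.3112], E[r] = 0.6851, γ^t·E[r] = 0.164504, running G = 1.262008
t=5: π = [0.2786, 0.2284, 0.1818, 0.3113], E[r] = 0.6839, γ^t·E[r] = 0.114948, running G = 1.376956
t=6: π = [0.2787, 0.2282, 0.1816, 0.3115], E[r] = 0.6834, γ^t·E[r] = 0.080400, running G = 1.457356
t=7: π = [0.2787, 0.2282, 0.1817, 0.3114], E[r] = 0.6837, γ^t·E[r] = 0.056302, running G = 1.513658
t=8: π = [0.2787, 0.2283, 0.1817, 0.3114], E[r] = 0.6836, γ^t·E[r] = 0.039408, running G = 1.553066

G = 1.5531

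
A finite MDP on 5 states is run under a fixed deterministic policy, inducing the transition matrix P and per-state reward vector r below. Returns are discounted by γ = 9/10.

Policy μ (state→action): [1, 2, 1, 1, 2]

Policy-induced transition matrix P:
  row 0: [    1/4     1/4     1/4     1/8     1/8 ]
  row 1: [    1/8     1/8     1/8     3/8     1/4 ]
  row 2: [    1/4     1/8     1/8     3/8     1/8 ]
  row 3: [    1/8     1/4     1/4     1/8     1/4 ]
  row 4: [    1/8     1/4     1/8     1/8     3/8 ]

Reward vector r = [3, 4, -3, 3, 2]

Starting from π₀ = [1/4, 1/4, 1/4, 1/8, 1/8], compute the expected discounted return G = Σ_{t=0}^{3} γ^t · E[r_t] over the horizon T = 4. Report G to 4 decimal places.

t=0: π = [0.2500, 0.2500, 0.2500, 0.1250, 0.1250], E[r] = 1.6250, γ^t·E[r] = 1.625000, running G = 1.625000
t=1: π = [0.1875, 0.1875, 0.1719, 0.2500, 0.2031], E[r] = 1.9531, γ^t·E[r] = 1.757813, running G = 3.382813
t=2: π = [0.1699, 0.2051, 0.1797, 0.2148, 0.2305], E[r] = 1.8965, γ^t·E[r] = 1.536152, running G = 4.918965
t=3: π = [0.1687, 0.2019, 0.1731, 0.2212, 0.2351], E[r] = 1.9282, γ^t·E[r] = 1.405674, running G = 6.324639

G = 6.3246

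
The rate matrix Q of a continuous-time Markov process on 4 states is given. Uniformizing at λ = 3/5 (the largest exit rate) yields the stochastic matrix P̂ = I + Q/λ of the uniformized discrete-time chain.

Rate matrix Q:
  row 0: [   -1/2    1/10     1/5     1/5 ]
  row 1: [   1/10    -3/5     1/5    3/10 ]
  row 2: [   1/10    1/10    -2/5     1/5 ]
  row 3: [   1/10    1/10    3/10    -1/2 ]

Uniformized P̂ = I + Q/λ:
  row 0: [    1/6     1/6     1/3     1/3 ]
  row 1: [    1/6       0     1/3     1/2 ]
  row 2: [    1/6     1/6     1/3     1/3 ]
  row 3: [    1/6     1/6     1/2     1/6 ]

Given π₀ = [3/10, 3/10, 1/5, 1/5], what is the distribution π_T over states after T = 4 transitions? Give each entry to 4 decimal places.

t=0: π = [0.3000, 0.3000, 0.2000, 0.2000]
t=1: π = [0.1667, 0.1167, 0.3667, 0.3500]
t=2: π = [0.1667, 0.1472, 0.3917, 0.2944]
t=3: π = [0.1667, 0.1421, 0.3824, 0.3088]
t=4: π = [0.1667, 0.1430, 0.3848, 0.3056]

π = [0.1667, 0.1430, 0.3848, 0.3056]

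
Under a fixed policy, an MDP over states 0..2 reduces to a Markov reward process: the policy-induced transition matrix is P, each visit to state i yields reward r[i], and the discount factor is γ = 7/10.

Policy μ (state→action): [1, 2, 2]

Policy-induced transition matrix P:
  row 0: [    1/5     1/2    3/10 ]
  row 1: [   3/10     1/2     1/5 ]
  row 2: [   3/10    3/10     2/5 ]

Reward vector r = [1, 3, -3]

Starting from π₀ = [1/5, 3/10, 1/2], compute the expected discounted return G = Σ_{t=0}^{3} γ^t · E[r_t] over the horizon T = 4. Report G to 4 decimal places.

t=0: π = [0.2000, 0.3000, 0.5000], E[r] = -0.4000, γ^t·E[r] = -0.400000, running G = -0.400000
t=1: π = [0.2800, 0.4000, 0.3200], E[r] = 0.5200, γ^t·E[r] = 0.364000, running G = -0.036000
t=2: π = [0.2720, 0.4360, 0.2920], E[r] = 0.7040, γ^t·E[r] = 0.344960, running G = 0.308960
t=3: π = [0.2728, 0.4416, 0.2856], E[r] = 0.7408, γ^t·E[r] = 0.254094, running G = 0.563054

G = 0.5631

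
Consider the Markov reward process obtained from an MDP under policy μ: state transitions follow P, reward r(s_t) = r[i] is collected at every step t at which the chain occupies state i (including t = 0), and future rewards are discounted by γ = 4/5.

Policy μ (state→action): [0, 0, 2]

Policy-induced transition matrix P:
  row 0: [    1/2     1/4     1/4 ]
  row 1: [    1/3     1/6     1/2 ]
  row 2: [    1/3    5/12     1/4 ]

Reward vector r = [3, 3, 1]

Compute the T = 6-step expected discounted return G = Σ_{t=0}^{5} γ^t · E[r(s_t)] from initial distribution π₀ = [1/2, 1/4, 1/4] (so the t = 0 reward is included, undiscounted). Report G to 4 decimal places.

t=0: π = [0.5000, 0.2500, 0.2500], E[r] = 2.5000, γ^t·E[r] = 2.500000, running G = 2.500000
t=1: π = [0.4167, 0.2708, 0.3125], E[r] = 2.3750, γ^t·E[r] = 1.900000, running G = 4.400000
t=2: π = [0.4028, 0.2795, 0.3177], E[r] = 2.3646, γ^t·E[r] = 1.513333, running G = 5.913333
t=3: π = [0.4005, 0.2797, 0.3199], E[r] = 2.3602, γ^t·E[r] = 1.208444, running G = 7.121778
t=4: π = [0.4001, 0.2800, 0.3199], E[r] = 2.3602, γ^t·E[r] = 0.966726, running G = 8.088504
t=5: π = [0.4000, 0.2800, 0.3200], E[r] = 2.3600, γ^t·E[r] = 0.773323, running G = 8.861827

G = 8.8618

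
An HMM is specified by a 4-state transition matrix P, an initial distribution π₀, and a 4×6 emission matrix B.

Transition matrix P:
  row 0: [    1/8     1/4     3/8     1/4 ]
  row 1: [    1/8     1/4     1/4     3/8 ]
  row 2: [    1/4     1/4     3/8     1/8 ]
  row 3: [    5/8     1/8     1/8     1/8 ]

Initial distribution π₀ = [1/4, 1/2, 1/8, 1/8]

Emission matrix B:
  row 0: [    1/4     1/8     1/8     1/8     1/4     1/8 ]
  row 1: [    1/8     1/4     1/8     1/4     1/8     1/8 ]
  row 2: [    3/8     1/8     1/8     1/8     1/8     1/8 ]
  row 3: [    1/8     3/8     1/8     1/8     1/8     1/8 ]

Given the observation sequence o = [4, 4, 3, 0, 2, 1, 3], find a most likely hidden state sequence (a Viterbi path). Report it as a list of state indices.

t=0: δ = [6.250e-02, 6.250e-02, 1.562e-02, 1.562e-02]  (obs o_0=4)
t=1: δ = [2.441e-03, 1.953e-03, 2.930e-03, 2.930e-03]  ψ = [3, 0, 0, 1]  (obs o_1=4)
t=2: δ = [2.289e-04, 1.831e-04, 1.373e-04, 9.155e-05]  ψ = [3, 2, 2, 1]  (obs o_2=3)
t=3: δ = [1.431e-05, 7.153e-06, 3.219e-05, 8.583e-06]  ψ = [3, 0, 0, 1]  (obs o_3=0)
t=4: δ = [1.006e-06, 1.006e-06, 1.509e-06, 5.029e-07]  ψ = [2, 2, 2, 2]  (obs o_4=2)
t=5: δ = [4.715e-08, 9.430e-08, 7.072e-08, 1.414e-07]  ψ = [2, 2, 2, 1]  (obs o_5=1)
t=6: δ = [1.105e-08, 5.894e-09, 3.315e-09, 4.420e-09]  ψ = [3, 1, 2, 1]  (obs o_6=3)
backtrack: best end state = 0; path = [1, 3, 0, 2, 1, 3, 0]

path = [1, 3, 0, 2, 1, 3, 0]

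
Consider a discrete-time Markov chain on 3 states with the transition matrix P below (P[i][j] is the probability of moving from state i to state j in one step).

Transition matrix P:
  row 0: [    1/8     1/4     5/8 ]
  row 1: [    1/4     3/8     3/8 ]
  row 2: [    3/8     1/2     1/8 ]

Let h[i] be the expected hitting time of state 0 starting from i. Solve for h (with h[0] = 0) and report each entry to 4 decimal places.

h = [0.0000, 3.4783, 3.1304]

First-step conditioning: h[0] = 0; for i ≠ 0, h[i] = 1 + Σ_k P[i][k]·h[k].
  h[1] = 1 + 3/8·h[1] + 3/8·h[2]
  h[2] = 1 + 1/2·h[1] + 1/8·h[2]
Solving the 2×2 linear system over states ≠ 0 gives exactly h = [0, 80/23, 72/23] (h[0] = 0 is the target).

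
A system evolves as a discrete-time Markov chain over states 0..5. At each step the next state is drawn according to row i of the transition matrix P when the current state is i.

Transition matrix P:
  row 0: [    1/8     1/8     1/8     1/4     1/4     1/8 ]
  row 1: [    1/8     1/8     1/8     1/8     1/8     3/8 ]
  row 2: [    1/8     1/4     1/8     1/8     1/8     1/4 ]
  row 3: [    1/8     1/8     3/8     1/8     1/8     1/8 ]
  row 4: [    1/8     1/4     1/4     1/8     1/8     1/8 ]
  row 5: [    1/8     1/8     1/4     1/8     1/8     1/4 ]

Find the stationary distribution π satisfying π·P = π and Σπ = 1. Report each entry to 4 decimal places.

π = [0.1250, 0.1682, 0.2053, 0.1406, 0.1406, 0.2202]

Balance equations π_j = Σ_i π_i·P[i][j]:
  π_0 = 1/8·π_0 + 1/8·π_1 + 1/8·π_2 + 1/8·π_3 + 1/8·π_4 + 1/8·π_5
  π_1 = 1/8·π_0 + 1/8·π_1 + 1/4·π_2 + 1/8·π_3 + 1/4·π_4 + 1/8·π_5
  π_2 = 1/8·π_0 + 1/8·π_1 + 1/8·π_2 + 3/8·π_3 + 1/4·π_4 + 1/4·π_5
  π_3 = 1/4·π_0 + 1/8·π_1 + 1/8·π_2 + 1/8·π_3 + 1/8·π_4 + 1/8·π_5
  π_4 = 1/4·π_0 + 1/8·π_1 + 1/8·π_2 + 1/8·π_3 + 1/8·π_4 + 1/8·π_5
  normalize: π_0 + π_1 + π_2 + π_3 + π_4 + π_5 = 1
Solving the linear system gives exactly π = [1/8, 393/2336, 959/4672, 9/64, 9/64, 1029/4672].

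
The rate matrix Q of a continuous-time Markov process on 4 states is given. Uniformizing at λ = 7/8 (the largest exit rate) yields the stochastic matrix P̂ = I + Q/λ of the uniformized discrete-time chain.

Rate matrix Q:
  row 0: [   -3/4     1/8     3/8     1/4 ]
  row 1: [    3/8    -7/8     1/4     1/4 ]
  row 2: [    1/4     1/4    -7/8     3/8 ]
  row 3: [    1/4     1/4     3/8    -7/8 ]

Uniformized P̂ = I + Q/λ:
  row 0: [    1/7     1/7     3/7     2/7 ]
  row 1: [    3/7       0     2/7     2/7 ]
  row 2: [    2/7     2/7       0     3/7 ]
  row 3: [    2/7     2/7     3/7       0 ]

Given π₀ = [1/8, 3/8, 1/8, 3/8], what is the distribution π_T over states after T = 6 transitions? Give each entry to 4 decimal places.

t=0: π = [0.1250, 0.3750, 0.1250, 0.3750]
t=1: π = [0.3214, 0.1607, 0.3214, 0.1964]
t=2: π = [0.2628, 0.1939, 0.2679, 0.2755]
t=3: π = [0.2759, 0.1928, 0.2861, 0.2453]
t=4: π = [0.2738, 0.1912, 0.2784, 0.2565]
t=5: π = [0.2739, 0.1920, 0.2819, 0.2522]
t=6: π = [0.2740, 0.1917, 0.2803, 0.2539]

π = [0.2740, 0.1917, 0.2803, 0.2539]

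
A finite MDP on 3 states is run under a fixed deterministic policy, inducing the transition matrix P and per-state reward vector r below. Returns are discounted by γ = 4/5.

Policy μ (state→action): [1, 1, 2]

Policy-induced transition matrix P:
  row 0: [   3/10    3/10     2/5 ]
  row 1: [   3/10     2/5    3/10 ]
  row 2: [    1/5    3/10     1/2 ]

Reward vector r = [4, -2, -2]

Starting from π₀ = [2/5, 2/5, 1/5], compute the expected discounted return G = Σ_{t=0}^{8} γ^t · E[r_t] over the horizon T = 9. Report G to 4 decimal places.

t=0: π = [0.4000, 0.4000, 0.2000], E[r] = 0.4000, γ^t·E[r] = 0.400000, running G = 0.400000
t=1: π = [0.2800, 0.3400, 0.3800], E[r] = -0.3200, γ^t·E[r] = -0.256000, running G = 0.144000
t=2: π = [0.2620, 0.3340, 0.4040], E[r] = -0.4280, γ^t·E[r] = -0.273920, running G = -0.129920
t=3: π = [0.2596, 0.3334, 0.4070], E[r] = -0.4424, γ^t·E[r] = -0.226509, running G = -0.356429
t=4: π = [0.2593, 0.3333, 0.4074], E[r] = -0.4442, γ^t·E[r] = -0.181944, running G = -0.538373
t=5: π = [0.2593, 0.3333, 0.4074], E[r] = -0.4444, γ^t·E[r] = -0.145626, running G = -0.683999
t=6: π = [0.2593, 0.3333, 0.4074], E[r] = -0.4444, γ^t·E[r] = -0.116508, running G = -0.800507
t=7: π = [0.2593, 0.3333, 0.4074], E[r] = -0.4444, γ^t·E[r] = -0.093207, running G = -0.893714
t=8: π = [0.2593, 0.3333, 0.4074], E[r] = -0.4444, γ^t·E[r] = -0.074565, running G = -0.968279

G = -0.9683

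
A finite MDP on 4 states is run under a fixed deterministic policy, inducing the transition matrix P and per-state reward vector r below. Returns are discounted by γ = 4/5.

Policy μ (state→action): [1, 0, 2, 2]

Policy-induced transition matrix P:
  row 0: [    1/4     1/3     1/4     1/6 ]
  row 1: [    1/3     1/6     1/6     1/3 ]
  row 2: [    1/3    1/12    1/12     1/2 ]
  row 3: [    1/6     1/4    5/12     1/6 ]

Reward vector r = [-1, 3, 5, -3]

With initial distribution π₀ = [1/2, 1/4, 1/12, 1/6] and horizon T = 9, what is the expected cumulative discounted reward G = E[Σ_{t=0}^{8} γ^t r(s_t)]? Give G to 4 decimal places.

G = 2.7701

t=0: π = [0.5000, 0.2500, 0.0833, 0.1667], E[r] = 0.1667, γ^t·E[r] = 0.166667, running G = 0.166667
t=1: π = [0.2639, 0.2569, 0.2431, 0.2361], E[r] = 1.0139, γ^t·E[r] = 0.811111, running G = 0.977778
t=2: π = [0.2720, 0.2101, 0.2274, 0.2905], E[r] = 0.6238, γ^t·E[r] = 0.399259, running G = 1.377037
t=3: π = [0.2622, 0.2173, 0.2430, 0.2775], E[r] = 0.7721, γ^t·E[r] = 0.395309, running G = 1.772346
t=4: π = [0.2652, 0.2132, 0.2376, 0.2839], E[r] = 0.7111, γ^t·E[r] = 0.291263, running G = 2.063608
t=5: π = [0.2639, 0.2147, 0.2399, 0.2814], E[r] = 0.7357, γ^t·E[r] = 0.241063, running G = 2.304672
t=6: π = [0.2644, 0.2141, 0.2390, 0.2824], E[r] = 0.7257, γ^t·E[r] = 0.190238, running G = 2.494909
t=7: π = [0.2642, 0.2144, 0.2394, 0.2820], E[r] = 0.7297, γ^t·E[r] = 0.153036, running G = 2.647946
t=8: π = [0.2643, 0.2143, 0.2392, 0.2822], E[r] = 0.7281, γ^t·E[r] = 0.122155, running G = 2.770101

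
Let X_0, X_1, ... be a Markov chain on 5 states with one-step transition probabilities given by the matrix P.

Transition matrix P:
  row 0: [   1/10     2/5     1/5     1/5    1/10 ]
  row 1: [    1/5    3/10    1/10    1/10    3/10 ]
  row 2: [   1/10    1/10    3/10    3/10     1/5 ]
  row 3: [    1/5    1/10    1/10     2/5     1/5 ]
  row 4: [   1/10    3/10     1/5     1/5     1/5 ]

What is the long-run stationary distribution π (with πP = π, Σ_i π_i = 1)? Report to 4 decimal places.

π = [0.1475, 0.2324, 0.1695, 0.2421, 0.2085]

Balance equations π_j = Σ_i π_i·P[i][j]:
  π_0 = 1/10·π_0 + 1/5·π_1 + 1/10·π_2 + 1/5·π_3 + 1/10·π_4
  π_1 = 2/5·π_0 + 3/10·π_1 + 1/10·π_2 + 1/10·π_3 + 3/10·π_4
  π_2 = 1/5·π_0 + 1/10·π_1 + 3/10·π_2 + 1/10·π_3 + 1/5·π_4
  π_3 = 1/5·π_0 + 1/10·π_1 + 3/10·π_2 + 2/5·π_3 + 1/5·π_4
  normalize: π_0 + π_1 + π_2 + π_3 + π_4 = 1
Solving the linear system gives exactly π = [339/2299, 1603/6897, 1169/6897, 1670/6897, 1438/6897].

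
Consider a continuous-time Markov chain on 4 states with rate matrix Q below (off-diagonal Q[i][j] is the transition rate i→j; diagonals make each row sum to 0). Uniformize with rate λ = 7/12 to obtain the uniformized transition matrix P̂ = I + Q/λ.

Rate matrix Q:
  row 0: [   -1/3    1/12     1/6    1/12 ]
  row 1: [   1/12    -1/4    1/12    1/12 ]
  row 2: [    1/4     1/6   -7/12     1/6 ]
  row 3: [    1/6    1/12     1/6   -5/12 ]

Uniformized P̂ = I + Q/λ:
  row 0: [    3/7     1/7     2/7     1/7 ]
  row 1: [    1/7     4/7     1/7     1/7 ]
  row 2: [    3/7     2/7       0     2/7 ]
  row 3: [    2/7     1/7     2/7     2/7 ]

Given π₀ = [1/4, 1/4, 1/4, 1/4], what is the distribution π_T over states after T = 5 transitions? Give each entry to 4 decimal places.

t=0: π = [0.2500, 0.2500, 0.2500, 0.2500]
t=1: π = [0.3214, 0.2857, 0.1786, 0.2143]
t=2: π = [0.3163, 0.2908, 0.1939, 0.1990]
t=3: π = [0.3171, 0.2952, 0.1888, 0.1990]
t=4: π = [0.3158, 0.2963, 0.1896, 0.1983]
t=5: π = [0.3156, 0.2969, 0.1892, 0.1983]

π = [0.3156, 0.2969, 0.1892, 0.1983]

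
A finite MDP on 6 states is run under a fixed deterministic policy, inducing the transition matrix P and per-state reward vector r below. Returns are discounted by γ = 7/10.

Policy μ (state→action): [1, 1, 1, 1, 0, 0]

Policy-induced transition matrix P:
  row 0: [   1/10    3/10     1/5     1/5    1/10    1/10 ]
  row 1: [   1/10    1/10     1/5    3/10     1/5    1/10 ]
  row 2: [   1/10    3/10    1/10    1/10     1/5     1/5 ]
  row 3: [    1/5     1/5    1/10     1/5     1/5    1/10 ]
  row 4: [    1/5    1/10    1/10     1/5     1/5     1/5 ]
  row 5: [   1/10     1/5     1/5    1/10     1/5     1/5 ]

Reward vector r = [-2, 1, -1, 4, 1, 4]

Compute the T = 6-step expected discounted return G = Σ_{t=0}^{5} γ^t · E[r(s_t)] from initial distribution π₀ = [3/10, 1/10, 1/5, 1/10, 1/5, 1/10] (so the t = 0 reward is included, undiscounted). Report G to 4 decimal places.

t=0: π = [0.3000, 0.1000, 0.2000, 0.1000, 0.2000, 0.1000], E[r] = 0.3000, γ^t·E[r] = 0.300000, running G = 0.300000
t=1: π = [0.1300, 0.2200, 0.1500, 0.1800, 0.1700, 0.1500], E[r] = 1.3000, γ^t·E[r] = 0.910000, running G = 1.210000
t=2: π = [0.1350, 0.1890, 0.1500, 0.1920, 0.1870, 0.1470], E[r] = 1.3120, γ^t·E[r] = 0.642880, running G = 1.852880
t=3: π = [0.1379, 0.1909, 0.1471, 0.1892, 0.1865, 0.1484], E[r] = 1.3049, γ^t·E[r] = 0.447581, running G = 2.300461
t=4: π = [0.1376, 0.1908, 0.1477, 0.1895, 0.1862, 0.1482], E[r] = 1.3051, γ^t·E[r] = 0.313347, running G = 2.613808
t=5: π = [0.1376, 0.1908, 0.1477, 0.1895, 0.1862, 0.1482], E[r] = 1.3051, γ^t·E[r] = 0.219341, running G = 2.833149

G = 2.8331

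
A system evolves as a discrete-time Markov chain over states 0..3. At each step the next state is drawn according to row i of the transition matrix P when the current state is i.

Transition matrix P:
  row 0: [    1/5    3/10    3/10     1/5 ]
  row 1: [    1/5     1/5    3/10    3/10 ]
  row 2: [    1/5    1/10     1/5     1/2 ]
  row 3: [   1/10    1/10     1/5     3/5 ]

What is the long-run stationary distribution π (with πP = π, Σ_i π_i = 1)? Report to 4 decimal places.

Balance equations π_j = Σ_i π_i·P[i][j]:
  π_0 = 1/5·π_0 + 1/5·π_1 + 1/5·π_2 + 1/10·π_3
  π_1 = 3/10·π_0 + 1/5·π_1 + 1/10·π_2 + 1/10·π_3
  π_2 = 3/10·π_0 + 3/10·π_1 + 1/5·π_2 + 1/5·π_3
  normalize: π_0 + π_1 + π_2 + π_3 = 1
Solving the linear system gives exactly π = [119/779, 113/779, 179/779, 368/779].

π = [0.1528, 0.1451, 0.2298, 0.4724]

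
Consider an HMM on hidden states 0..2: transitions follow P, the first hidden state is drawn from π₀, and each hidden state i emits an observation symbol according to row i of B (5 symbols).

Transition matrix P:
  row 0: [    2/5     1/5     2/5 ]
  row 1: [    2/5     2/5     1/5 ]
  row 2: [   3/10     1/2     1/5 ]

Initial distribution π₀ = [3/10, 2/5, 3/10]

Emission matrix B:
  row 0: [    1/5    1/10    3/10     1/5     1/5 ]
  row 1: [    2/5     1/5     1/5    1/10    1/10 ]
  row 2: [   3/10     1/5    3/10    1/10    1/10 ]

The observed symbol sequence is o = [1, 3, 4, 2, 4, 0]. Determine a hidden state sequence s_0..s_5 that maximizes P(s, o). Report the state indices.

path = [1, 0, 0, 0, 0, 2]

t=0: δ = [3.000e-02, 8.000e-02, 6.000e-02]  (obs o_0=1)
t=1: δ = [6.400e-03, 3.200e-03, 1.600e-03]  ψ = [1, 1, 1]  (obs o_1=3)
t=2: δ = [5.120e-04, 1.280e-04, 2.560e-04]  ψ = [0, 0, 0]  (obs o_2=4)
t=3: δ = [6.144e-05, 2.560e-05, 6.144e-05]  ψ = [0, 2, 0]  (obs o_3=2)
t=4: δ = [4.915e-06, 3.072e-06, 2.458e-06]  ψ = [0, 2, 0]  (obs o_4=4)
t=5: δ = [3.932e-07, 4.915e-07, 5.898e-07]  ψ = [0, 1, 0]  (obs o_5=0)
backtrack: best end state = 2; path = [1, 0, 0, 0, 0, 2]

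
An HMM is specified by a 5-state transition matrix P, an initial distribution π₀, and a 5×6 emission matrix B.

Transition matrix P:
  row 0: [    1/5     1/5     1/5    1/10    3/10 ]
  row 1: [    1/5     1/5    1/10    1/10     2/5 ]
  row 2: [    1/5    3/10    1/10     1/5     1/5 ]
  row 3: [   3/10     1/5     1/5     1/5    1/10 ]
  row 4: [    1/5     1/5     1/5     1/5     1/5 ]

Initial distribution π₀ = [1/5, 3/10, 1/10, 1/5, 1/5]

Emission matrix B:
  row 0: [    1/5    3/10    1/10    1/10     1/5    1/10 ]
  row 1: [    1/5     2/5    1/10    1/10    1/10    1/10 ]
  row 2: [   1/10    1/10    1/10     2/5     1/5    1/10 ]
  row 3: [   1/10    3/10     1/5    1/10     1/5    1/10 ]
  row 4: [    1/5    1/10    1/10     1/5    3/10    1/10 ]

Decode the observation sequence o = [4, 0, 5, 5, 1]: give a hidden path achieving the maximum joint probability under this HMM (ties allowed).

t=0: δ = [4.000e-02, 3.000e-02, 2.000e-02, 4.000e-02, 6.000e-02]  (obs o_0=4)
t=1: δ = [2.400e-03, 2.400e-03, 1.200e-03, 1.200e-03, 2.400e-03]  ψ = [3, 4, 4, 4, 0]  (obs o_1=0)
t=2: δ = [4.800e-05, 4.800e-05, 4.800e-05, 4.800e-05, 9.600e-05]  ψ = [0, 0, 0, 4, 1]  (obs o_2=5)
t=3: δ = [1.920e-06, 1.920e-06, 1.920e-06, 1.920e-06, 1.920e-06]  ψ = [4, 4, 4, 4, 1]  (obs o_3=5)
t=4: δ = [1.728e-07, 2.304e-07, 3.840e-08, 1.152e-07, 7.680e-08]  ψ = [3, 2, 0, 2, 1]  (obs o_4=1)
backtrack: best end state = 1; path = [4, 1, 4, 2, 1]

path = [4, 1, 4, 2, 1]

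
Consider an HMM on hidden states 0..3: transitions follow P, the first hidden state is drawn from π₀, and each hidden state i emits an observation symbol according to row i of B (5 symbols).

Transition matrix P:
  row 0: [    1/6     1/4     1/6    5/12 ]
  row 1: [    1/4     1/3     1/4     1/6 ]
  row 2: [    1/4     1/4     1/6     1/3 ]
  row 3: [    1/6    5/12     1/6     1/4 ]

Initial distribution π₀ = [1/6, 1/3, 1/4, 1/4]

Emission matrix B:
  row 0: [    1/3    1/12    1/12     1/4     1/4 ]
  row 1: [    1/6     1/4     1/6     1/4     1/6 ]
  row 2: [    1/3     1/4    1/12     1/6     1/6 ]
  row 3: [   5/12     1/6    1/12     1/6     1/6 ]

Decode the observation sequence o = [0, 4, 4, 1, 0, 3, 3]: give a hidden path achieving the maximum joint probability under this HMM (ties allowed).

t=0: δ = [5.556e-02, 5.556e-02, 8.333e-02, 1.042e-01]  (obs o_0=0)
t=1: δ = [5.208e-03, 7.234e-03, 2.894e-03, 4.630e-03]  ψ = [2, 3, 3, 2]  (obs o_1=4)
t=2: δ = [4.521e-04, 4.019e-04, 3.014e-04, 3.617e-04]  ψ = [1, 1, 1, 0]  (obs o_2=4)
t=3: δ = [8.372e-06, 3.768e-05, 2.512e-05, 3.140e-05]  ψ = [1, 3, 1, 0]  (obs o_3=1)
t=4: δ = [3.140e-06, 2.180e-06, 3.140e-06, 3.489e-06]  ψ = [1, 3, 1, 2]  (obs o_4=0)
t=5: δ = [1.962e-07, 3.634e-07, 9.690e-08, 2.180e-07]  ψ = [2, 3, 3, 0]  (obs o_5=3)
t=6: δ = [2.271e-08, 3.028e-08, 1.514e-08, 1.363e-08]  ψ = [1, 1, 1, 0]  (obs o_6=3)
backtrack: best end state = 1; path = [3, 1, 1, 2, 3, 1, 1]

path = [3, 1, 1, 2, 3, 1, 1]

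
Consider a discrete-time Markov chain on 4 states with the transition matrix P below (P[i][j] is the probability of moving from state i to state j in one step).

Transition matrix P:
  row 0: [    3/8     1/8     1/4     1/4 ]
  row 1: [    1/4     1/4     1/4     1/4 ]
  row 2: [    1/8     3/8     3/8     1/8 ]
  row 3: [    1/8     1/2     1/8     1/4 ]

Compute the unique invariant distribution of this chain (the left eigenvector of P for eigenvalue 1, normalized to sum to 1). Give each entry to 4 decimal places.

π = [0.2182, 0.3091, 0.2545, 0.2182]

Balance equations π_j = Σ_i π_i·P[i][j]:
  π_0 = 3/8·π_0 + 1/4·π_1 + 1/8·π_2 + 1/8·π_3
  π_1 = 1/8·π_0 + 1/4·π_1 + 3/8·π_2 + 1/2·π_3
  π_2 = 1/4·π_0 + 1/4·π_1 + 3/8·π_2 + 1/8·π_3
  normalize: π_0 + π_1 + π_2 + π_3 = 1
Solving the linear system gives exactly π = [12/55, 17/55, 14/55, 12/55].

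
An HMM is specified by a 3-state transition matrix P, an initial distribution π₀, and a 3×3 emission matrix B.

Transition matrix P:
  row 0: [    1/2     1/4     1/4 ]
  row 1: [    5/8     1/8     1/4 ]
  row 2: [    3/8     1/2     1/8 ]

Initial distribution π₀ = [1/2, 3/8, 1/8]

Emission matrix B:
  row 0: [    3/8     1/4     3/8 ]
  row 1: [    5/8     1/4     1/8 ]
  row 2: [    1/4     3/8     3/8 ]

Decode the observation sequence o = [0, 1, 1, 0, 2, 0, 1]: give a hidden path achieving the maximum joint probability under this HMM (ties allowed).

t=0: δ = [1.875e-01, 2.344e-01, 3.125e-02]  (obs o_0=0)
t=1: δ = [3.662e-02, 1.172e-02, 2.197e-02]  ψ = [1, 0, 1]  (obs o_1=1)
t=2: δ = [4.578e-03, 2.747e-03, 3.433e-03]  ψ = [0, 2, 0]  (obs o_2=1)
t=3: δ = [8.583e-04, 1.073e-03, 2.861e-04]  ψ = [0, 2, 0]  (obs o_3=0)
t=4: δ = [2.515e-04, 2.682e-05, 1.006e-04]  ψ = [1, 0, 1]  (obs o_4=2)
t=5: δ = [4.715e-05, 3.929e-05, 1.572e-05]  ψ = [0, 0, 0]  (obs o_5=0)
t=6: δ = [6.139e-06, 2.947e-06, 4.420e-06]  ψ = [1, 0, 0]  (obs o_6=1)
backtrack: best end state = 0; path = [1, 0, 2, 1, 0, 1, 0]

path = [1, 0, 2, 1, 0, 1, 0]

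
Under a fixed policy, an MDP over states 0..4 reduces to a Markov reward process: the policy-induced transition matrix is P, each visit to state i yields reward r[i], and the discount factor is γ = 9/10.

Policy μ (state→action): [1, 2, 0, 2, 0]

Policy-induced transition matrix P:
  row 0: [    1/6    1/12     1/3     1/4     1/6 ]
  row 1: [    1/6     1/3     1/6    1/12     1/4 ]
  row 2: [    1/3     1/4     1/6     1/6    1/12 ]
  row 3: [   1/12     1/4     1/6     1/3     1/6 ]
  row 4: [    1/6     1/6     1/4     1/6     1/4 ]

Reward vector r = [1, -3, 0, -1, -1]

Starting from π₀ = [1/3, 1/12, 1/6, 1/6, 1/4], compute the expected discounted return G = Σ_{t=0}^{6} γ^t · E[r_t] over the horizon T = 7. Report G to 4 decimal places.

G = -3.8606

t=0: π = [0.3333, 0.0833, 0.1667, 0.1667, 0.2500], E[r] = -0.3333, γ^t·E[r] = -0.333333, running G = -0.333333
t=1: π = [0.1806, 0.1806, 0.2431, 0.2153, 0.1806], E[r] = -0.7569, γ^t·E[r] = -0.681250, running G = -1.014583
t=2: π = [0.1892, 0.2199, 0.2118, 0.2025, 0.1765], E[r] = -0.8495, γ^t·E[r] = -0.688125, running G = -1.702708
t=3: π = [0.1851, 0.2221, 0.2129, 0.1979, 0.1821], E[r] = -0.8611, γ^t·E[r] = -0.627715, running G = -2.330423
t=4: π = [0.1857, 0.2225, 0.2127, 0.1966, 0.1826], E[r] = -0.8610, γ^t·E[r] = -0.564877, running G = -2.895301
t=5: π = [0.1857, 0.2224, 0.2128, 0.1964, 0.1827], E[r] = -0.8605, γ^t·E[r] = -0.508096, running G = -3.403396
t=6: π = [0.1858, 0.2224, 0.2128, 0.1963, 0.1827], E[r] = -0.8603, γ^t·E[r] = -0.457201, running G = -3.860598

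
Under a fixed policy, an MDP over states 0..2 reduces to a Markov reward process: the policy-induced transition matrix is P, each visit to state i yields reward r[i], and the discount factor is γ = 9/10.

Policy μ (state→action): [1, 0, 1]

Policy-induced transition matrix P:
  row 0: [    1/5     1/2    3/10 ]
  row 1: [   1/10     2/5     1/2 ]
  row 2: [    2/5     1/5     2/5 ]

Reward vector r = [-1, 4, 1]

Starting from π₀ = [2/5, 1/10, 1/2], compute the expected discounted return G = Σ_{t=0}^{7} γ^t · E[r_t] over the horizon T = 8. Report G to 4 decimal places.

G = 7.6590

t=0: π = [0.4000, 0.1000, 0.5000], E[r] = 0.5000, γ^t·E[r] = 0.500000, running G = 0.500000
t=1: π = [0.2900, 0.3400, 0.3700], E[r] = 1.4400, γ^t·E[r] = 1.296000, running G = 1.796000
t=2: π = [0.2400, 0.3550, 0.4050], E[r] = 1.5850, γ^t·E[r] = 1.283850, running G = 3.079850
t=3: π = [0.2455, 0.3430, 0.4115], E[r] = 1.5380, γ^t·E[r] = 1.121202, running G = 4.201052
t=4: π = [0.2480, 0.3423, 0.4098], E[r] = 1.5308, γ^t·E[r] = 1.004325, running G = 5.205377
t=5: π = [0.2477, 0.3429, 0.4094], E[r] = 1.5331, γ^t·E[r] = 0.905280, running G = 6.110657
t=6: π = [0.2476, 0.3429, 0.4095], E[r] = 1.5335, γ^t·E[r] = 0.814945, running G = 6.925602
t=7: π = [0.2476, 0.3429, 0.4095], E[r] = 1.5333, γ^t·E[r] = 0.733394, running G = 7.658996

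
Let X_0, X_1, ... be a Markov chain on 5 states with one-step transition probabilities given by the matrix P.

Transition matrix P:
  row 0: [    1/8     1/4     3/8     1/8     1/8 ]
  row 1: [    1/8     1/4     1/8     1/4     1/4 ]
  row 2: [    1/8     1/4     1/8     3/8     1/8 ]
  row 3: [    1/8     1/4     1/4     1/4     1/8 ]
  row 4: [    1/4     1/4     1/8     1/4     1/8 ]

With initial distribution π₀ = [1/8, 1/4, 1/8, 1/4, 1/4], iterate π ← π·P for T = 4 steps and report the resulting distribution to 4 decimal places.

t=0: π = [0.1250, 0.2500, 0.1250, 0.2500, 0.2500]
t=1: π = [0.1563, 0.2500, 0.1875, 0.2500, 0.1563]
t=2: π = [0.1445, 0.2500, 0.1953, 0.2539, 0.1563]
t=3: π = [0.1445, 0.2500, 0.1929, 0.2563, 0.1563]
t=4: π = [0.1445, 0.2500, 0.1932, 0.2560, 0.1563]

π = [0.1445, 0.2500, 0.1932, 0.2560, 0.1563]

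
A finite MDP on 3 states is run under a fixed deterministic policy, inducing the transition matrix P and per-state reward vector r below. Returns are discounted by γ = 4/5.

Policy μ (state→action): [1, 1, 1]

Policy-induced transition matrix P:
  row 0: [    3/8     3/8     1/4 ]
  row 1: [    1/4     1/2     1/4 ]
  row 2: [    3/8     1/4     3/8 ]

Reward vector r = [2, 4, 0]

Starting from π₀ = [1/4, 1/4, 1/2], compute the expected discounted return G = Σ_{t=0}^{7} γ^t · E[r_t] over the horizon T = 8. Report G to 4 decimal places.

G = 8.3363

t=0: π = [0.2500, 0.2500, 0.5000], E[r] = 1.5000, γ^t·E[r] = 1.500000, running G = 1.500000
t=1: π = [0.3438, 0.3438, 0.3125], E[r] = 2.0625, γ^t·E[r] = 1.650000, running G = 3.150000
t=2: π = [0.3320, 0.3789, 0.2891], E[r] = 2.1797, γ^t·E[r] = 1.395000, running G = 4.545000
t=3: π = [0.3276, 0.3862, 0.2861], E[r] = 2.2002, γ^t·E[r] = 1.126500, running G = 5.671500
t=4: π = [0.3267, 0.3875, 0.2858], E[r] = 2.2035, γ^t·E[r] = 0.902550, running G = 6.574050
t=5: π = [0.3266, 0.3877, 0.2857], E[r] = 2.2040, γ^t·E[r] = 0.722205, running G = 7.296255
t=6: π = [0.3265, 0.3877, 0.2857], E[r] = 2.2041, γ^t·E[r] = 0.577784, running G = 7.874039
t=7: π = [0.3265, 0.3878, 0.2857], E[r] = 2.2041, γ^t·E[r] = 0.462229, running G = 8.336268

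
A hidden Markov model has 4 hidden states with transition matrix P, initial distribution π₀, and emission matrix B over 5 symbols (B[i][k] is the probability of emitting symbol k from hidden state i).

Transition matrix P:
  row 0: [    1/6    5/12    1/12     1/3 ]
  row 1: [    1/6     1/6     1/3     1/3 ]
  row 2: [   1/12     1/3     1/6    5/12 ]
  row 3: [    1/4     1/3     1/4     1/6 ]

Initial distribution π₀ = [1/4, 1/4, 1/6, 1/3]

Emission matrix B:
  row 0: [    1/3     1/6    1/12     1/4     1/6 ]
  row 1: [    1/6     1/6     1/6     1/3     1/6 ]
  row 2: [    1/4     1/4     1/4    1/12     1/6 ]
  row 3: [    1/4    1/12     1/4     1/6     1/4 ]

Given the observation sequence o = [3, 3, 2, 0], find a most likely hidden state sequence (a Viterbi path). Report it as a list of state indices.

t=0: δ = [6.250e-02, 8.333e-02, 1.389e-02, 5.556e-02]  (obs o_0=3)
t=1: δ = [3.472e-03, 8.681e-03, 2.315e-03, 4.630e-03]  ψ = [1, 0, 1, 1]  (obs o_1=3)
t=2: δ = [1.206e-04, 2.572e-04, 7.234e-04, 7.234e-04]  ψ = [1, 3, 1, 1]  (obs o_2=2)
t=3: δ = [6.028e-05, 4.019e-05, 4.521e-05, 7.535e-05]  ψ = [3, 2, 3, 2]  (obs o_3=0)
backtrack: best end state = 3; path = [0, 1, 2, 3]

path = [0, 1, 2, 3]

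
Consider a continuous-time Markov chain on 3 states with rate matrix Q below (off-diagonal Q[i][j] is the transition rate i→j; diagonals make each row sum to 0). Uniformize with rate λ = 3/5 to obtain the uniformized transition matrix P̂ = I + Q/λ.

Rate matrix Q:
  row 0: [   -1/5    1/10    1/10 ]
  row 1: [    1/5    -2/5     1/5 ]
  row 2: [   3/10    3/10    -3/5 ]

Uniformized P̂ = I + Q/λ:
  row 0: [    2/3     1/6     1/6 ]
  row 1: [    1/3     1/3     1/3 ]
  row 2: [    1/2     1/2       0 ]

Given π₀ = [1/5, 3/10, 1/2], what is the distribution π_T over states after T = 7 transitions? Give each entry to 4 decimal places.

t=0: π = [0.2000, 0.3000, 0.5000]
t=1: π = [0.4833, 0.3833, 0.1333]
t=2: π = [0.5167, 0.2750, 0.2083]
t=3: π = [0.5403, 0.2819, 0.1778]
t=4: π = [0.5431, 0.2729, 0.1840]
t=5: π = [0.5450, 0.2735, 0.1815]
t=6: π = [0.5453, 0.2727, 0.1820]
t=7: π = [0.5454, 0.2728, 0.1818]

π = [0.5454, 0.2728, 0.1818]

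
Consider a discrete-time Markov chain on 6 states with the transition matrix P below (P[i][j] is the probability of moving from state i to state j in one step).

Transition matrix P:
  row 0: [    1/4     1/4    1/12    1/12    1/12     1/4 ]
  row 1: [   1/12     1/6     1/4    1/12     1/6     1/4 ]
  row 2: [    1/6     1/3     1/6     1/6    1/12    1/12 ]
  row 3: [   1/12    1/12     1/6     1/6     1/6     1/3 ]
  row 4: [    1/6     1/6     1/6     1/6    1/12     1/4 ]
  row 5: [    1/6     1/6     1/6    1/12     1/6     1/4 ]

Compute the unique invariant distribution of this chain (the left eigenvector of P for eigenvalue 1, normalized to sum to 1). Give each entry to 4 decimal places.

Balance equations π_j = Σ_i π_i·P[i][j]:
  π_0 = 1/4·π_0 + 1/12·π_1 + 1/6·π_2 + 1/12·π_3 + 1/6·π_4 + 1/6·π_5
  π_1 = 1/4·π_0 + 1/6·π_1 + 1/3·π_2 + 1/12·π_3 + 1/6·π_4 + 1/6·π_5
  π_2 = 1/12·π_0 + 1/4·π_1 + 1/6·π_2 + 1/6·π_3 + 1/6·π_4 + 1/6·π_5
  π_3 = 1/12·π_0 + 1/12·π_1 + 1/6·π_2 + 1/6·π_3 + 1/6·π_4 + 1/12·π_5
  π_4 = 1/12·π_0 + 1/6·π_1 + 1/12·π_2 + 1/6·π_3 + 1/12·π_4 + 1/6·π_5
  normalize: π_0 + π_1 + π_2 + π_3 + π_4 + π_5 = 1
Solving the linear system gives exactly π = [17197/112339, 22241/112339, 38287/224678, 13270/112339, 28975/224678, 26000/112339].

π = [0.1531, 0.1980, 0.1704, 0.1181, 0.1290, 0.2314]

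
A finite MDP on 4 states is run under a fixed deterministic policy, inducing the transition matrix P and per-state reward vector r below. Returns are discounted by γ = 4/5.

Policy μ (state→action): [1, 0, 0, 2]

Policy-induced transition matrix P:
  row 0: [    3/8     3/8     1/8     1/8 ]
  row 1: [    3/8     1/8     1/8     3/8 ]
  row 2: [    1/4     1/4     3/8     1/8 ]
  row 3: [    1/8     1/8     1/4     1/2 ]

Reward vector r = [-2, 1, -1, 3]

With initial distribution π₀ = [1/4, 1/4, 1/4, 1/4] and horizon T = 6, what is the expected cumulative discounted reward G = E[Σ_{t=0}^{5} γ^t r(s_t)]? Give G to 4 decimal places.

G = 1.0691

t=0: π = [0.2500, 0.2500, 0.2500, 0.2500], E[r] = 0.2500, γ^t·E[r] = 0.250000, running G = 0.250000
t=1: π = [0.2813, 0.2188, 0.2188, 0.2813], E[r] = 0.2813, γ^t·E[r] = 0.225000, running G = 0.475000
t=2: π = [0.2773, 0.2227, 0.2148, 0.2852], E[r] = 0.3086, γ^t·E[r] = 0.197500, running G = 0.672500
t=3: π = [0.2769, 0.2212, 0.2144, 0.2876], E[r] = 0.3159, γ^t·E[r] = 0.161750, running G = 0.834250
t=4: π = [0.2763, 0.2210, 0.2145, 0.2881], E[r] = 0.3183, γ^t·E[r] = 0.130375, running G = 0.964625
t=5: π = [0.2761, 0.2209, 0.2147, 0.2883], E[r] = 0.3189, γ^t·E[r] = 0.104488, running G = 1.069113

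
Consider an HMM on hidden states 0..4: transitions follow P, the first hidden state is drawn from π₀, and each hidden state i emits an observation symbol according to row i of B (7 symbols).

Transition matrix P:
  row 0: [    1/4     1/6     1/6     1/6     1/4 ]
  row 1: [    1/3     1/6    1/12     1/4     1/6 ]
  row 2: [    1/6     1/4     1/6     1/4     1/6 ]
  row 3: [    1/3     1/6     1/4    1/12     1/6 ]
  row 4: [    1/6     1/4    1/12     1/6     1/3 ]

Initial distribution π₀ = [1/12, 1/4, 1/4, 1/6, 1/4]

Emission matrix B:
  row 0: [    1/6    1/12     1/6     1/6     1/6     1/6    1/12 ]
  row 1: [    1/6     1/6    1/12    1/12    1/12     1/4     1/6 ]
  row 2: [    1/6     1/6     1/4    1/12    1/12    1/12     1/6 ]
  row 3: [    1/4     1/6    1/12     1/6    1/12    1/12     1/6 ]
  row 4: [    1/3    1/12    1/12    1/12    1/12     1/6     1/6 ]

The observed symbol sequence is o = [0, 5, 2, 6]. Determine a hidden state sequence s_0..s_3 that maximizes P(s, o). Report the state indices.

path = [4, 1, 0, 4]

t=0: δ = [1.389e-02, 4.167e-02, 4.167e-02, 4.167e-02, 8.333e-02]  (obs o_0=0)
t=1: δ = [2.315e-03, 5.208e-03, 8.681e-04, 1.157e-03, 4.630e-03]  ψ = [1, 4, 3, 4, 4]  (obs o_1=5)
t=2: δ = [2.894e-04, 9.645e-05, 1.085e-04, 1.085e-04, 1.286e-04]  ψ = [1, 4, 1, 1, 4]  (obs o_2=2)
t=3: δ = [6.028e-06, 8.038e-06, 8.038e-06, 8.038e-06, 1.206e-05]  ψ = [0, 0, 0, 0, 0]  (obs o_3=6)
backtrack: best end state = 4; path = [4, 1, 0, 4]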